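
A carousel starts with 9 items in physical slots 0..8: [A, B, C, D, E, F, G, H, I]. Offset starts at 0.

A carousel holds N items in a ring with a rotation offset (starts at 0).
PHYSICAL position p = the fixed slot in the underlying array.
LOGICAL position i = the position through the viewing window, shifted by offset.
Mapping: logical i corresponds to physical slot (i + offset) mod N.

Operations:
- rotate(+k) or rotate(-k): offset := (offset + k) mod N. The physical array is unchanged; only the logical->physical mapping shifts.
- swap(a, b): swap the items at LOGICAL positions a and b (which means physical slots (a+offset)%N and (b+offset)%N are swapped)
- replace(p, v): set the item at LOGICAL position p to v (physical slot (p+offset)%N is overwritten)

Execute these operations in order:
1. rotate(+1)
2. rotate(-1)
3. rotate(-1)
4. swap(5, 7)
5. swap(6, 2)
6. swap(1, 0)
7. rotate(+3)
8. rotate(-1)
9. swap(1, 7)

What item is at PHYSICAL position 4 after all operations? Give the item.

After op 1 (rotate(+1)): offset=1, physical=[A,B,C,D,E,F,G,H,I], logical=[B,C,D,E,F,G,H,I,A]
After op 2 (rotate(-1)): offset=0, physical=[A,B,C,D,E,F,G,H,I], logical=[A,B,C,D,E,F,G,H,I]
After op 3 (rotate(-1)): offset=8, physical=[A,B,C,D,E,F,G,H,I], logical=[I,A,B,C,D,E,F,G,H]
After op 4 (swap(5, 7)): offset=8, physical=[A,B,C,D,G,F,E,H,I], logical=[I,A,B,C,D,G,F,E,H]
After op 5 (swap(6, 2)): offset=8, physical=[A,F,C,D,G,B,E,H,I], logical=[I,A,F,C,D,G,B,E,H]
After op 6 (swap(1, 0)): offset=8, physical=[I,F,C,D,G,B,E,H,A], logical=[A,I,F,C,D,G,B,E,H]
After op 7 (rotate(+3)): offset=2, physical=[I,F,C,D,G,B,E,H,A], logical=[C,D,G,B,E,H,A,I,F]
After op 8 (rotate(-1)): offset=1, physical=[I,F,C,D,G,B,E,H,A], logical=[F,C,D,G,B,E,H,A,I]
After op 9 (swap(1, 7)): offset=1, physical=[I,F,A,D,G,B,E,H,C], logical=[F,A,D,G,B,E,H,C,I]

Answer: G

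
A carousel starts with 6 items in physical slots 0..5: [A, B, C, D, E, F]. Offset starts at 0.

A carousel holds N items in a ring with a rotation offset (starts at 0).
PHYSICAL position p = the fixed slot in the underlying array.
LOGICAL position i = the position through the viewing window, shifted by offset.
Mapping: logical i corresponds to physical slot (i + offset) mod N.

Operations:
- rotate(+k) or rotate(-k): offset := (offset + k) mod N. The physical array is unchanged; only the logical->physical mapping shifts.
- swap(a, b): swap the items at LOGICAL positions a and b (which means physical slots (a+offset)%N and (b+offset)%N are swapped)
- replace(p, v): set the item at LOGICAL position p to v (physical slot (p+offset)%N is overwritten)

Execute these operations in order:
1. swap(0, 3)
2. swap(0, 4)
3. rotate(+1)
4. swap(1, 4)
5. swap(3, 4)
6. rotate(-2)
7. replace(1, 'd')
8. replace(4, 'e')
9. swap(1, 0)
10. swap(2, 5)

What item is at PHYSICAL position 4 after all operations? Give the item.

After op 1 (swap(0, 3)): offset=0, physical=[D,B,C,A,E,F], logical=[D,B,C,A,E,F]
After op 2 (swap(0, 4)): offset=0, physical=[E,B,C,A,D,F], logical=[E,B,C,A,D,F]
After op 3 (rotate(+1)): offset=1, physical=[E,B,C,A,D,F], logical=[B,C,A,D,F,E]
After op 4 (swap(1, 4)): offset=1, physical=[E,B,F,A,D,C], logical=[B,F,A,D,C,E]
After op 5 (swap(3, 4)): offset=1, physical=[E,B,F,A,C,D], logical=[B,F,A,C,D,E]
After op 6 (rotate(-2)): offset=5, physical=[E,B,F,A,C,D], logical=[D,E,B,F,A,C]
After op 7 (replace(1, 'd')): offset=5, physical=[d,B,F,A,C,D], logical=[D,d,B,F,A,C]
After op 8 (replace(4, 'e')): offset=5, physical=[d,B,F,e,C,D], logical=[D,d,B,F,e,C]
After op 9 (swap(1, 0)): offset=5, physical=[D,B,F,e,C,d], logical=[d,D,B,F,e,C]
After op 10 (swap(2, 5)): offset=5, physical=[D,C,F,e,B,d], logical=[d,D,C,F,e,B]

Answer: B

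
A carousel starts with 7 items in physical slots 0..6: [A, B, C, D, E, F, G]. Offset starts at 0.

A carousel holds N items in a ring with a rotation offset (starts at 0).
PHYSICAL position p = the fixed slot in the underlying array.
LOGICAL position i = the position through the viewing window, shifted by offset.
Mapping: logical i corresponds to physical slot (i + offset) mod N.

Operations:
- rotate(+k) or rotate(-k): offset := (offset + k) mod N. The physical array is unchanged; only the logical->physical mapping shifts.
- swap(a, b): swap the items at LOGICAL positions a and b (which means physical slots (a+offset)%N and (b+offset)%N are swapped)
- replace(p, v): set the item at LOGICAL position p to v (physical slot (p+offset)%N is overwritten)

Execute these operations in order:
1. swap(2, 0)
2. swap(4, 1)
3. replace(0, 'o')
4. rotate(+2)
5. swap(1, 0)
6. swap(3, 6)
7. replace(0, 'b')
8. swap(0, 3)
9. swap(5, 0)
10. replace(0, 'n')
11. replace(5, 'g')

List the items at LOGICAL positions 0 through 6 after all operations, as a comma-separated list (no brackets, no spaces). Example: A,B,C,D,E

Answer: n,A,B,b,G,g,F

Derivation:
After op 1 (swap(2, 0)): offset=0, physical=[C,B,A,D,E,F,G], logical=[C,B,A,D,E,F,G]
After op 2 (swap(4, 1)): offset=0, physical=[C,E,A,D,B,F,G], logical=[C,E,A,D,B,F,G]
After op 3 (replace(0, 'o')): offset=0, physical=[o,E,A,D,B,F,G], logical=[o,E,A,D,B,F,G]
After op 4 (rotate(+2)): offset=2, physical=[o,E,A,D,B,F,G], logical=[A,D,B,F,G,o,E]
After op 5 (swap(1, 0)): offset=2, physical=[o,E,D,A,B,F,G], logical=[D,A,B,F,G,o,E]
After op 6 (swap(3, 6)): offset=2, physical=[o,F,D,A,B,E,G], logical=[D,A,B,E,G,o,F]
After op 7 (replace(0, 'b')): offset=2, physical=[o,F,b,A,B,E,G], logical=[b,A,B,E,G,o,F]
After op 8 (swap(0, 3)): offset=2, physical=[o,F,E,A,B,b,G], logical=[E,A,B,b,G,o,F]
After op 9 (swap(5, 0)): offset=2, physical=[E,F,o,A,B,b,G], logical=[o,A,B,b,G,E,F]
After op 10 (replace(0, 'n')): offset=2, physical=[E,F,n,A,B,b,G], logical=[n,A,B,b,G,E,F]
After op 11 (replace(5, 'g')): offset=2, physical=[g,F,n,A,B,b,G], logical=[n,A,B,b,G,g,F]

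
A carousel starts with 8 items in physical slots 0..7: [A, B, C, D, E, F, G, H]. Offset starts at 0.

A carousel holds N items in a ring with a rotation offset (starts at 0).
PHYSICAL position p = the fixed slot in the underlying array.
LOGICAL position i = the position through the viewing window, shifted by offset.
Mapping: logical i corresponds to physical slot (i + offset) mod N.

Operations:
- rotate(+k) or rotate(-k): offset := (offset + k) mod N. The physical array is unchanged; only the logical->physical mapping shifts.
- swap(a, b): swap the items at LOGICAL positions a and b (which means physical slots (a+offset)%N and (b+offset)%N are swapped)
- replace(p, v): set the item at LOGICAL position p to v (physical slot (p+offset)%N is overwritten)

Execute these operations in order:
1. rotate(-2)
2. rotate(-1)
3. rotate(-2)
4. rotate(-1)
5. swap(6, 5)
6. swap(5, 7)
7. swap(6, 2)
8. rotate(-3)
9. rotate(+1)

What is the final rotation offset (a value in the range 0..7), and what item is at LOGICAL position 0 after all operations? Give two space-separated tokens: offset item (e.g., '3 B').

Answer: 0 E

Derivation:
After op 1 (rotate(-2)): offset=6, physical=[A,B,C,D,E,F,G,H], logical=[G,H,A,B,C,D,E,F]
After op 2 (rotate(-1)): offset=5, physical=[A,B,C,D,E,F,G,H], logical=[F,G,H,A,B,C,D,E]
After op 3 (rotate(-2)): offset=3, physical=[A,B,C,D,E,F,G,H], logical=[D,E,F,G,H,A,B,C]
After op 4 (rotate(-1)): offset=2, physical=[A,B,C,D,E,F,G,H], logical=[C,D,E,F,G,H,A,B]
After op 5 (swap(6, 5)): offset=2, physical=[H,B,C,D,E,F,G,A], logical=[C,D,E,F,G,A,H,B]
After op 6 (swap(5, 7)): offset=2, physical=[H,A,C,D,E,F,G,B], logical=[C,D,E,F,G,B,H,A]
After op 7 (swap(6, 2)): offset=2, physical=[E,A,C,D,H,F,G,B], logical=[C,D,H,F,G,B,E,A]
After op 8 (rotate(-3)): offset=7, physical=[E,A,C,D,H,F,G,B], logical=[B,E,A,C,D,H,F,G]
After op 9 (rotate(+1)): offset=0, physical=[E,A,C,D,H,F,G,B], logical=[E,A,C,D,H,F,G,B]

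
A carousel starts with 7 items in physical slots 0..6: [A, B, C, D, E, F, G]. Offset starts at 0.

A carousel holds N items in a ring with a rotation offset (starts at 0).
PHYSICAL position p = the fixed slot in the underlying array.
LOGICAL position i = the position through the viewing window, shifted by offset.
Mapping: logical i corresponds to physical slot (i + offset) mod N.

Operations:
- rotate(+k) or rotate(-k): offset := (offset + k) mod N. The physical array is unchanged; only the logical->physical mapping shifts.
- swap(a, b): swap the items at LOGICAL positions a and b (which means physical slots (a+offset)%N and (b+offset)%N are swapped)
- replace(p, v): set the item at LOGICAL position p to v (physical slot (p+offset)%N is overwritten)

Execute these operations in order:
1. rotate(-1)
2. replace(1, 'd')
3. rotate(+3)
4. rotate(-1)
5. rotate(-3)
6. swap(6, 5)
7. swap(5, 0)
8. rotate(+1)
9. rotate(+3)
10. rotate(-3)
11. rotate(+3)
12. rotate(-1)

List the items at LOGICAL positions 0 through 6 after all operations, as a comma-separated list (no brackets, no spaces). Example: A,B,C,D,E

Answer: B,C,F,D,E,G,d

Derivation:
After op 1 (rotate(-1)): offset=6, physical=[A,B,C,D,E,F,G], logical=[G,A,B,C,D,E,F]
After op 2 (replace(1, 'd')): offset=6, physical=[d,B,C,D,E,F,G], logical=[G,d,B,C,D,E,F]
After op 3 (rotate(+3)): offset=2, physical=[d,B,C,D,E,F,G], logical=[C,D,E,F,G,d,B]
After op 4 (rotate(-1)): offset=1, physical=[d,B,C,D,E,F,G], logical=[B,C,D,E,F,G,d]
After op 5 (rotate(-3)): offset=5, physical=[d,B,C,D,E,F,G], logical=[F,G,d,B,C,D,E]
After op 6 (swap(6, 5)): offset=5, physical=[d,B,C,E,D,F,G], logical=[F,G,d,B,C,E,D]
After op 7 (swap(5, 0)): offset=5, physical=[d,B,C,F,D,E,G], logical=[E,G,d,B,C,F,D]
After op 8 (rotate(+1)): offset=6, physical=[d,B,C,F,D,E,G], logical=[G,d,B,C,F,D,E]
After op 9 (rotate(+3)): offset=2, physical=[d,B,C,F,D,E,G], logical=[C,F,D,E,G,d,B]
After op 10 (rotate(-3)): offset=6, physical=[d,B,C,F,D,E,G], logical=[G,d,B,C,F,D,E]
After op 11 (rotate(+3)): offset=2, physical=[d,B,C,F,D,E,G], logical=[C,F,D,E,G,d,B]
After op 12 (rotate(-1)): offset=1, physical=[d,B,C,F,D,E,G], logical=[B,C,F,D,E,G,d]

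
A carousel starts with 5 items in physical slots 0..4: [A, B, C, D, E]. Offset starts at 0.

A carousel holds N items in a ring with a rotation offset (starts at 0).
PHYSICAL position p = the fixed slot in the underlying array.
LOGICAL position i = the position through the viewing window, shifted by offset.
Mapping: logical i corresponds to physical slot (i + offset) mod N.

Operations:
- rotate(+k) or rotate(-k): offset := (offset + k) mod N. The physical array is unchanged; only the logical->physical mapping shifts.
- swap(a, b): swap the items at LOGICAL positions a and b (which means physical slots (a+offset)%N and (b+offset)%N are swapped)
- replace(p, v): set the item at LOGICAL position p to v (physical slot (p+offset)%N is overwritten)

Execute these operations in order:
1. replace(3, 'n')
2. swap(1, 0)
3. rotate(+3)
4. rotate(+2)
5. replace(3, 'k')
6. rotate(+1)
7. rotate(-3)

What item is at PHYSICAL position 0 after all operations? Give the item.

Answer: B

Derivation:
After op 1 (replace(3, 'n')): offset=0, physical=[A,B,C,n,E], logical=[A,B,C,n,E]
After op 2 (swap(1, 0)): offset=0, physical=[B,A,C,n,E], logical=[B,A,C,n,E]
After op 3 (rotate(+3)): offset=3, physical=[B,A,C,n,E], logical=[n,E,B,A,C]
After op 4 (rotate(+2)): offset=0, physical=[B,A,C,n,E], logical=[B,A,C,n,E]
After op 5 (replace(3, 'k')): offset=0, physical=[B,A,C,k,E], logical=[B,A,C,k,E]
After op 6 (rotate(+1)): offset=1, physical=[B,A,C,k,E], logical=[A,C,k,E,B]
After op 7 (rotate(-3)): offset=3, physical=[B,A,C,k,E], logical=[k,E,B,A,C]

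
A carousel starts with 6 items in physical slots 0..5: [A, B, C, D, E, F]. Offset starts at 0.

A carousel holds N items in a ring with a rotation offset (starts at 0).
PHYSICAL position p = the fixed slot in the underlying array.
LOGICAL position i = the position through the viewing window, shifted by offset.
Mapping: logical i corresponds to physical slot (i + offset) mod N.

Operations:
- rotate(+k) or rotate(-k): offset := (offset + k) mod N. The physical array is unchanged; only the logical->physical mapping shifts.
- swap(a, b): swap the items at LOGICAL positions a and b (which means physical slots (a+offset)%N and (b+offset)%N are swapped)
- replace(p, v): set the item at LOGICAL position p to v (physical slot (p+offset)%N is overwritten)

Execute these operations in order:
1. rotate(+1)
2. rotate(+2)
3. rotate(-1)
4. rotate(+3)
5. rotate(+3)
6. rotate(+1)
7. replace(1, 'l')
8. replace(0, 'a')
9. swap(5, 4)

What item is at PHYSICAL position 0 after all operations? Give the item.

After op 1 (rotate(+1)): offset=1, physical=[A,B,C,D,E,F], logical=[B,C,D,E,F,A]
After op 2 (rotate(+2)): offset=3, physical=[A,B,C,D,E,F], logical=[D,E,F,A,B,C]
After op 3 (rotate(-1)): offset=2, physical=[A,B,C,D,E,F], logical=[C,D,E,F,A,B]
After op 4 (rotate(+3)): offset=5, physical=[A,B,C,D,E,F], logical=[F,A,B,C,D,E]
After op 5 (rotate(+3)): offset=2, physical=[A,B,C,D,E,F], logical=[C,D,E,F,A,B]
After op 6 (rotate(+1)): offset=3, physical=[A,B,C,D,E,F], logical=[D,E,F,A,B,C]
After op 7 (replace(1, 'l')): offset=3, physical=[A,B,C,D,l,F], logical=[D,l,F,A,B,C]
After op 8 (replace(0, 'a')): offset=3, physical=[A,B,C,a,l,F], logical=[a,l,F,A,B,C]
After op 9 (swap(5, 4)): offset=3, physical=[A,C,B,a,l,F], logical=[a,l,F,A,C,B]

Answer: A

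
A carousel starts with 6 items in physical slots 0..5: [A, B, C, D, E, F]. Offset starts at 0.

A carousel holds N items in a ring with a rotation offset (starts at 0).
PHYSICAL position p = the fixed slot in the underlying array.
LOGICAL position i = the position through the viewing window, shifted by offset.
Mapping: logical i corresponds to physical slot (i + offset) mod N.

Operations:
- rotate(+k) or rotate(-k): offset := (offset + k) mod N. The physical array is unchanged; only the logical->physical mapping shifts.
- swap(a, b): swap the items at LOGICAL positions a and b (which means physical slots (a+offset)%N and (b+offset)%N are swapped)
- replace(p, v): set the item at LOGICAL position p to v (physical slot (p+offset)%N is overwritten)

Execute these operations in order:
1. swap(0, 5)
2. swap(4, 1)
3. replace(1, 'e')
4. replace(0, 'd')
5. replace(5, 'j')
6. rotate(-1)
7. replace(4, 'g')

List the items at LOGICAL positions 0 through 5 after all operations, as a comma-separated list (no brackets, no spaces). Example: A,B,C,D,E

Answer: j,d,e,C,g,B

Derivation:
After op 1 (swap(0, 5)): offset=0, physical=[F,B,C,D,E,A], logical=[F,B,C,D,E,A]
After op 2 (swap(4, 1)): offset=0, physical=[F,E,C,D,B,A], logical=[F,E,C,D,B,A]
After op 3 (replace(1, 'e')): offset=0, physical=[F,e,C,D,B,A], logical=[F,e,C,D,B,A]
After op 4 (replace(0, 'd')): offset=0, physical=[d,e,C,D,B,A], logical=[d,e,C,D,B,A]
After op 5 (replace(5, 'j')): offset=0, physical=[d,e,C,D,B,j], logical=[d,e,C,D,B,j]
After op 6 (rotate(-1)): offset=5, physical=[d,e,C,D,B,j], logical=[j,d,e,C,D,B]
After op 7 (replace(4, 'g')): offset=5, physical=[d,e,C,g,B,j], logical=[j,d,e,C,g,B]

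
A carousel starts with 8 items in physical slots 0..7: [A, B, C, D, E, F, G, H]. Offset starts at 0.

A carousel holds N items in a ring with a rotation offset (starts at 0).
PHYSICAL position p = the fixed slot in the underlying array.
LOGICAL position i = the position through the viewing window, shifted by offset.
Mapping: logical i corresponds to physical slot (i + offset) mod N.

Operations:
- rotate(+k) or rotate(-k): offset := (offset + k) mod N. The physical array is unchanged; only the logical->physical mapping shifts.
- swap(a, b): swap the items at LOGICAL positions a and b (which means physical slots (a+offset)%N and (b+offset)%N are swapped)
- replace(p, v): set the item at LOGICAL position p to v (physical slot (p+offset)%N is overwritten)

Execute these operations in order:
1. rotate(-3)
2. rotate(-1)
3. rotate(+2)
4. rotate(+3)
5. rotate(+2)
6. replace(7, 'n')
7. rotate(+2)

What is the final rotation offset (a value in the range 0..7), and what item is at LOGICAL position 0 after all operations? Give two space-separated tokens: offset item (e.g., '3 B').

After op 1 (rotate(-3)): offset=5, physical=[A,B,C,D,E,F,G,H], logical=[F,G,H,A,B,C,D,E]
After op 2 (rotate(-1)): offset=4, physical=[A,B,C,D,E,F,G,H], logical=[E,F,G,H,A,B,C,D]
After op 3 (rotate(+2)): offset=6, physical=[A,B,C,D,E,F,G,H], logical=[G,H,A,B,C,D,E,F]
After op 4 (rotate(+3)): offset=1, physical=[A,B,C,D,E,F,G,H], logical=[B,C,D,E,F,G,H,A]
After op 5 (rotate(+2)): offset=3, physical=[A,B,C,D,E,F,G,H], logical=[D,E,F,G,H,A,B,C]
After op 6 (replace(7, 'n')): offset=3, physical=[A,B,n,D,E,F,G,H], logical=[D,E,F,G,H,A,B,n]
After op 7 (rotate(+2)): offset=5, physical=[A,B,n,D,E,F,G,H], logical=[F,G,H,A,B,n,D,E]

Answer: 5 F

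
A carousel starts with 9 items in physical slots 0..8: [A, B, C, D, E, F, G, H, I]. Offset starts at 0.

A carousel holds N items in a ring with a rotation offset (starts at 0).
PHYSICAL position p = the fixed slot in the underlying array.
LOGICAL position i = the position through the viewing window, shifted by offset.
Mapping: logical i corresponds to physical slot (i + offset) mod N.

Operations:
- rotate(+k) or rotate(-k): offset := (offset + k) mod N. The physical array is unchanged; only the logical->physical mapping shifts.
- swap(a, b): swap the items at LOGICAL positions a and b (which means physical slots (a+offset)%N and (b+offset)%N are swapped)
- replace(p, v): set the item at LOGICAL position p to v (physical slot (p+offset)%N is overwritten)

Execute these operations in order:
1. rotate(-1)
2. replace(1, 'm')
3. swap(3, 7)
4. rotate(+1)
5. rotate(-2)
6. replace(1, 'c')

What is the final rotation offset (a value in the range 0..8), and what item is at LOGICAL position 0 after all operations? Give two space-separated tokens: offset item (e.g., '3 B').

Answer: 7 H

Derivation:
After op 1 (rotate(-1)): offset=8, physical=[A,B,C,D,E,F,G,H,I], logical=[I,A,B,C,D,E,F,G,H]
After op 2 (replace(1, 'm')): offset=8, physical=[m,B,C,D,E,F,G,H,I], logical=[I,m,B,C,D,E,F,G,H]
After op 3 (swap(3, 7)): offset=8, physical=[m,B,G,D,E,F,C,H,I], logical=[I,m,B,G,D,E,F,C,H]
After op 4 (rotate(+1)): offset=0, physical=[m,B,G,D,E,F,C,H,I], logical=[m,B,G,D,E,F,C,H,I]
After op 5 (rotate(-2)): offset=7, physical=[m,B,G,D,E,F,C,H,I], logical=[H,I,m,B,G,D,E,F,C]
After op 6 (replace(1, 'c')): offset=7, physical=[m,B,G,D,E,F,C,H,c], logical=[H,c,m,B,G,D,E,F,C]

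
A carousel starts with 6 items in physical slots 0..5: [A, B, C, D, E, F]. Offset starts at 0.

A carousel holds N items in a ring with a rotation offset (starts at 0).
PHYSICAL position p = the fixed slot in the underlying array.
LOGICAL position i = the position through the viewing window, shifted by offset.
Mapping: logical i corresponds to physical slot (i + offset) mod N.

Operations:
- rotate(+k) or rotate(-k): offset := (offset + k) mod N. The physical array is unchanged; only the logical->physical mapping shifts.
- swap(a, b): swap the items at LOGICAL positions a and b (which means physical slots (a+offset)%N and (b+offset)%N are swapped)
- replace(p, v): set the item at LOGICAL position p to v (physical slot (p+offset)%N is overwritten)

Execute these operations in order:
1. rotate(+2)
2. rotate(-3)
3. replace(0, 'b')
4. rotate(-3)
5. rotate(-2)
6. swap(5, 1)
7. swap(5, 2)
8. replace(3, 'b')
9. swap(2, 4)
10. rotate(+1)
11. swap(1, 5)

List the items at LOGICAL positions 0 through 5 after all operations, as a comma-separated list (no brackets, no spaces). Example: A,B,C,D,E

Answer: b,A,b,B,C,E

Derivation:
After op 1 (rotate(+2)): offset=2, physical=[A,B,C,D,E,F], logical=[C,D,E,F,A,B]
After op 2 (rotate(-3)): offset=5, physical=[A,B,C,D,E,F], logical=[F,A,B,C,D,E]
After op 3 (replace(0, 'b')): offset=5, physical=[A,B,C,D,E,b], logical=[b,A,B,C,D,E]
After op 4 (rotate(-3)): offset=2, physical=[A,B,C,D,E,b], logical=[C,D,E,b,A,B]
After op 5 (rotate(-2)): offset=0, physical=[A,B,C,D,E,b], logical=[A,B,C,D,E,b]
After op 6 (swap(5, 1)): offset=0, physical=[A,b,C,D,E,B], logical=[A,b,C,D,E,B]
After op 7 (swap(5, 2)): offset=0, physical=[A,b,B,D,E,C], logical=[A,b,B,D,E,C]
After op 8 (replace(3, 'b')): offset=0, physical=[A,b,B,b,E,C], logical=[A,b,B,b,E,C]
After op 9 (swap(2, 4)): offset=0, physical=[A,b,E,b,B,C], logical=[A,b,E,b,B,C]
After op 10 (rotate(+1)): offset=1, physical=[A,b,E,b,B,C], logical=[b,E,b,B,C,A]
After op 11 (swap(1, 5)): offset=1, physical=[E,b,A,b,B,C], logical=[b,A,b,B,C,E]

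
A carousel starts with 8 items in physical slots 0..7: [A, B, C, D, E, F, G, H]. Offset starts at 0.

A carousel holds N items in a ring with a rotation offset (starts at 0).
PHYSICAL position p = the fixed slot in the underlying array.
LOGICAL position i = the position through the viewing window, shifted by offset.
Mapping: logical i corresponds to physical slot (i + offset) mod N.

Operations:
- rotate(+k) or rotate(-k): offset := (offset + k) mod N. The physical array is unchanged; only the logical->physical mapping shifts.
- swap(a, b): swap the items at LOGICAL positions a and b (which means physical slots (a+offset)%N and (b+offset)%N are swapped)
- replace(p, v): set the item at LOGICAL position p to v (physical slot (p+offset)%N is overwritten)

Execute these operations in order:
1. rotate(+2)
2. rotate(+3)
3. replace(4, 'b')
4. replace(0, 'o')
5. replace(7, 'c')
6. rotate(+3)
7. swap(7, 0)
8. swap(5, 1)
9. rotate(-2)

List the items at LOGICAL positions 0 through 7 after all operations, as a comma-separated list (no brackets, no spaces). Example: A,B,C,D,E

Answer: G,A,H,o,C,D,c,b

Derivation:
After op 1 (rotate(+2)): offset=2, physical=[A,B,C,D,E,F,G,H], logical=[C,D,E,F,G,H,A,B]
After op 2 (rotate(+3)): offset=5, physical=[A,B,C,D,E,F,G,H], logical=[F,G,H,A,B,C,D,E]
After op 3 (replace(4, 'b')): offset=5, physical=[A,b,C,D,E,F,G,H], logical=[F,G,H,A,b,C,D,E]
After op 4 (replace(0, 'o')): offset=5, physical=[A,b,C,D,E,o,G,H], logical=[o,G,H,A,b,C,D,E]
After op 5 (replace(7, 'c')): offset=5, physical=[A,b,C,D,c,o,G,H], logical=[o,G,H,A,b,C,D,c]
After op 6 (rotate(+3)): offset=0, physical=[A,b,C,D,c,o,G,H], logical=[A,b,C,D,c,o,G,H]
After op 7 (swap(7, 0)): offset=0, physical=[H,b,C,D,c,o,G,A], logical=[H,b,C,D,c,o,G,A]
After op 8 (swap(5, 1)): offset=0, physical=[H,o,C,D,c,b,G,A], logical=[H,o,C,D,c,b,G,A]
After op 9 (rotate(-2)): offset=6, physical=[H,o,C,D,c,b,G,A], logical=[G,A,H,o,C,D,c,b]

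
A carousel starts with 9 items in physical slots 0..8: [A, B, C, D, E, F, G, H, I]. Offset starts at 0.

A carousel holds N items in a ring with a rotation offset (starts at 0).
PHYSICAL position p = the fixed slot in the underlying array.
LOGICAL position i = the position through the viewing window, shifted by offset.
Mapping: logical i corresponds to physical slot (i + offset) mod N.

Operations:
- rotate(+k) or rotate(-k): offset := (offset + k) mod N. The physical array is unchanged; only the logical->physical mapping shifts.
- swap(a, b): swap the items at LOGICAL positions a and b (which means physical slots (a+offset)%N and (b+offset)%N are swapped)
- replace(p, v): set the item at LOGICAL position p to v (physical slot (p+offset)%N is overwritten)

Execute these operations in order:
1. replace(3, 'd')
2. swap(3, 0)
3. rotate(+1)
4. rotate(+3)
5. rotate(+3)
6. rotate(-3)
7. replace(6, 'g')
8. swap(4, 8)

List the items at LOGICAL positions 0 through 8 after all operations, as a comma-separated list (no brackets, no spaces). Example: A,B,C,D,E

After op 1 (replace(3, 'd')): offset=0, physical=[A,B,C,d,E,F,G,H,I], logical=[A,B,C,d,E,F,G,H,I]
After op 2 (swap(3, 0)): offset=0, physical=[d,B,C,A,E,F,G,H,I], logical=[d,B,C,A,E,F,G,H,I]
After op 3 (rotate(+1)): offset=1, physical=[d,B,C,A,E,F,G,H,I], logical=[B,C,A,E,F,G,H,I,d]
After op 4 (rotate(+3)): offset=4, physical=[d,B,C,A,E,F,G,H,I], logical=[E,F,G,H,I,d,B,C,A]
After op 5 (rotate(+3)): offset=7, physical=[d,B,C,A,E,F,G,H,I], logical=[H,I,d,B,C,A,E,F,G]
After op 6 (rotate(-3)): offset=4, physical=[d,B,C,A,E,F,G,H,I], logical=[E,F,G,H,I,d,B,C,A]
After op 7 (replace(6, 'g')): offset=4, physical=[d,g,C,A,E,F,G,H,I], logical=[E,F,G,H,I,d,g,C,A]
After op 8 (swap(4, 8)): offset=4, physical=[d,g,C,I,E,F,G,H,A], logical=[E,F,G,H,A,d,g,C,I]

Answer: E,F,G,H,A,d,g,C,I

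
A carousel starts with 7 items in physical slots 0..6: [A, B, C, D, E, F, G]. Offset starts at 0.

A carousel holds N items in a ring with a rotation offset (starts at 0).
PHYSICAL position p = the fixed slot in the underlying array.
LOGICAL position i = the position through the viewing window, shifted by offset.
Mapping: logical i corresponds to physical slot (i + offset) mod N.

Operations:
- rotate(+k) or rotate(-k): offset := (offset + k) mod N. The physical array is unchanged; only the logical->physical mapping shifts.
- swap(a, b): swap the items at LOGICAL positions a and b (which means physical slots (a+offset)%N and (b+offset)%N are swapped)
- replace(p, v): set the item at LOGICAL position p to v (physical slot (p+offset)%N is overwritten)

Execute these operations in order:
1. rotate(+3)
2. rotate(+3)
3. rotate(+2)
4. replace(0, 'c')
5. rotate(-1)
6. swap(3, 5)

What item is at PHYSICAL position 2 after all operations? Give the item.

After op 1 (rotate(+3)): offset=3, physical=[A,B,C,D,E,F,G], logical=[D,E,F,G,A,B,C]
After op 2 (rotate(+3)): offset=6, physical=[A,B,C,D,E,F,G], logical=[G,A,B,C,D,E,F]
After op 3 (rotate(+2)): offset=1, physical=[A,B,C,D,E,F,G], logical=[B,C,D,E,F,G,A]
After op 4 (replace(0, 'c')): offset=1, physical=[A,c,C,D,E,F,G], logical=[c,C,D,E,F,G,A]
After op 5 (rotate(-1)): offset=0, physical=[A,c,C,D,E,F,G], logical=[A,c,C,D,E,F,G]
After op 6 (swap(3, 5)): offset=0, physical=[A,c,C,F,E,D,G], logical=[A,c,C,F,E,D,G]

Answer: C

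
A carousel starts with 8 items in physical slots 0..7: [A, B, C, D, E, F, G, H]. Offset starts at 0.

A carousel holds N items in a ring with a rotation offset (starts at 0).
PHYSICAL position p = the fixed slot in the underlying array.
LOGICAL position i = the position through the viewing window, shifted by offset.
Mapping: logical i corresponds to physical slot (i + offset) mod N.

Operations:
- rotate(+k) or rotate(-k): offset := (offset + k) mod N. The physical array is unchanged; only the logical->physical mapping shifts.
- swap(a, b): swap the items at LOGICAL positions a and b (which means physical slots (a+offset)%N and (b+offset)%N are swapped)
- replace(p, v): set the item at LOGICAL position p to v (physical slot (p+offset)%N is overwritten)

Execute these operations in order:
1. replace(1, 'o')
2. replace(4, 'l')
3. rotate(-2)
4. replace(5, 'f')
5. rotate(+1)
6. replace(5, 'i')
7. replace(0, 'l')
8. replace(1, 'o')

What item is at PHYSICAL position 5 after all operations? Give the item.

Answer: F

Derivation:
After op 1 (replace(1, 'o')): offset=0, physical=[A,o,C,D,E,F,G,H], logical=[A,o,C,D,E,F,G,H]
After op 2 (replace(4, 'l')): offset=0, physical=[A,o,C,D,l,F,G,H], logical=[A,o,C,D,l,F,G,H]
After op 3 (rotate(-2)): offset=6, physical=[A,o,C,D,l,F,G,H], logical=[G,H,A,o,C,D,l,F]
After op 4 (replace(5, 'f')): offset=6, physical=[A,o,C,f,l,F,G,H], logical=[G,H,A,o,C,f,l,F]
After op 5 (rotate(+1)): offset=7, physical=[A,o,C,f,l,F,G,H], logical=[H,A,o,C,f,l,F,G]
After op 6 (replace(5, 'i')): offset=7, physical=[A,o,C,f,i,F,G,H], logical=[H,A,o,C,f,i,F,G]
After op 7 (replace(0, 'l')): offset=7, physical=[A,o,C,f,i,F,G,l], logical=[l,A,o,C,f,i,F,G]
After op 8 (replace(1, 'o')): offset=7, physical=[o,o,C,f,i,F,G,l], logical=[l,o,o,C,f,i,F,G]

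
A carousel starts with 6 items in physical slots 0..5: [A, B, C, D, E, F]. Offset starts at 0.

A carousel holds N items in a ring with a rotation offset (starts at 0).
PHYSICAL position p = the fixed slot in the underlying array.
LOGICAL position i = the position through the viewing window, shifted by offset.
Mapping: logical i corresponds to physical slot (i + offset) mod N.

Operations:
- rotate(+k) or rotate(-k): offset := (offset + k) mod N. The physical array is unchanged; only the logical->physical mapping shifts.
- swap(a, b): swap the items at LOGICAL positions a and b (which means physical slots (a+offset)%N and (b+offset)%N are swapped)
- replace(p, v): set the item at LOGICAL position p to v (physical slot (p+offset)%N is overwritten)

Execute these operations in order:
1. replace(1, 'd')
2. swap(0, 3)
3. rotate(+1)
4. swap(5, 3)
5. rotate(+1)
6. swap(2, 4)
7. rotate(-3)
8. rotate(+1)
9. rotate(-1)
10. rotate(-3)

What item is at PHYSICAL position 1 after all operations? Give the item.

After op 1 (replace(1, 'd')): offset=0, physical=[A,d,C,D,E,F], logical=[A,d,C,D,E,F]
After op 2 (swap(0, 3)): offset=0, physical=[D,d,C,A,E,F], logical=[D,d,C,A,E,F]
After op 3 (rotate(+1)): offset=1, physical=[D,d,C,A,E,F], logical=[d,C,A,E,F,D]
After op 4 (swap(5, 3)): offset=1, physical=[E,d,C,A,D,F], logical=[d,C,A,D,F,E]
After op 5 (rotate(+1)): offset=2, physical=[E,d,C,A,D,F], logical=[C,A,D,F,E,d]
After op 6 (swap(2, 4)): offset=2, physical=[D,d,C,A,E,F], logical=[C,A,E,F,D,d]
After op 7 (rotate(-3)): offset=5, physical=[D,d,C,A,E,F], logical=[F,D,d,C,A,E]
After op 8 (rotate(+1)): offset=0, physical=[D,d,C,A,E,F], logical=[D,d,C,A,E,F]
After op 9 (rotate(-1)): offset=5, physical=[D,d,C,A,E,F], logical=[F,D,d,C,A,E]
After op 10 (rotate(-3)): offset=2, physical=[D,d,C,A,E,F], logical=[C,A,E,F,D,d]

Answer: d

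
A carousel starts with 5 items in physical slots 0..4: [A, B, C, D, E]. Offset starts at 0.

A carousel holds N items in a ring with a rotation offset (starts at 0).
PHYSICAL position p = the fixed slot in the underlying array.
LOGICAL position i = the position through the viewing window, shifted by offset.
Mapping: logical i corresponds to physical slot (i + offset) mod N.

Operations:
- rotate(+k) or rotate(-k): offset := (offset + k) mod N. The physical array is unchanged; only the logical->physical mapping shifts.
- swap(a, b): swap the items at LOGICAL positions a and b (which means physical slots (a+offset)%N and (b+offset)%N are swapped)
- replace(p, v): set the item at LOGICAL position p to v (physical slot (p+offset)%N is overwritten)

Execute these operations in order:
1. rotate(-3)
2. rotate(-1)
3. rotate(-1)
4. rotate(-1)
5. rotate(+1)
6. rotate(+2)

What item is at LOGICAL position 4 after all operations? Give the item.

Answer: B

Derivation:
After op 1 (rotate(-3)): offset=2, physical=[A,B,C,D,E], logical=[C,D,E,A,B]
After op 2 (rotate(-1)): offset=1, physical=[A,B,C,D,E], logical=[B,C,D,E,A]
After op 3 (rotate(-1)): offset=0, physical=[A,B,C,D,E], logical=[A,B,C,D,E]
After op 4 (rotate(-1)): offset=4, physical=[A,B,C,D,E], logical=[E,A,B,C,D]
After op 5 (rotate(+1)): offset=0, physical=[A,B,C,D,E], logical=[A,B,C,D,E]
After op 6 (rotate(+2)): offset=2, physical=[A,B,C,D,E], logical=[C,D,E,A,B]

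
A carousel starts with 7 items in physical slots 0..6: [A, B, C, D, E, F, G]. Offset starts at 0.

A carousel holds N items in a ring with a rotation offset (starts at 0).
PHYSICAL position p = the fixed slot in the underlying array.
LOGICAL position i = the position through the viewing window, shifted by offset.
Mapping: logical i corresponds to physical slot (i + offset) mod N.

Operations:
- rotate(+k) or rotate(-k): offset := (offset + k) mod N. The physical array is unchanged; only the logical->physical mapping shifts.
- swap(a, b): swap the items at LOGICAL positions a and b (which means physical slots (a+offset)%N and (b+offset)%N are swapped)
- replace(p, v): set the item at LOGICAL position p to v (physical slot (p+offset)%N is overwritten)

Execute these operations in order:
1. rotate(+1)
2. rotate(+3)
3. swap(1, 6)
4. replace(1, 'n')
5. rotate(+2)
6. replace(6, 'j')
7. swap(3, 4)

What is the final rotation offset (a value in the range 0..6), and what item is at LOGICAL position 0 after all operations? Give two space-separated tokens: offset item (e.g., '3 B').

After op 1 (rotate(+1)): offset=1, physical=[A,B,C,D,E,F,G], logical=[B,C,D,E,F,G,A]
After op 2 (rotate(+3)): offset=4, physical=[A,B,C,D,E,F,G], logical=[E,F,G,A,B,C,D]
After op 3 (swap(1, 6)): offset=4, physical=[A,B,C,F,E,D,G], logical=[E,D,G,A,B,C,F]
After op 4 (replace(1, 'n')): offset=4, physical=[A,B,C,F,E,n,G], logical=[E,n,G,A,B,C,F]
After op 5 (rotate(+2)): offset=6, physical=[A,B,C,F,E,n,G], logical=[G,A,B,C,F,E,n]
After op 6 (replace(6, 'j')): offset=6, physical=[A,B,C,F,E,j,G], logical=[G,A,B,C,F,E,j]
After op 7 (swap(3, 4)): offset=6, physical=[A,B,F,C,E,j,G], logical=[G,A,B,F,C,E,j]

Answer: 6 G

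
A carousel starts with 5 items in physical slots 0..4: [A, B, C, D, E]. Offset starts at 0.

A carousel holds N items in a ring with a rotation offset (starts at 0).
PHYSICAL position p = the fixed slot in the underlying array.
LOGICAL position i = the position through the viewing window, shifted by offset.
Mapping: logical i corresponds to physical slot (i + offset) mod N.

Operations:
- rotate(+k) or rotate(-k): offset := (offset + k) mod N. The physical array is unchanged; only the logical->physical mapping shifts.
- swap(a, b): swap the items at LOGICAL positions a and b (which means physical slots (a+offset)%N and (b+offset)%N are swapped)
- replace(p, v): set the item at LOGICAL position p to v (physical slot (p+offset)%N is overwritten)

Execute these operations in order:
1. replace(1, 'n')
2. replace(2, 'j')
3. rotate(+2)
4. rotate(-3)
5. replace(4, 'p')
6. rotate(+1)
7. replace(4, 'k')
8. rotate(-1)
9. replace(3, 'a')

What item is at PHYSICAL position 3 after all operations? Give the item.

After op 1 (replace(1, 'n')): offset=0, physical=[A,n,C,D,E], logical=[A,n,C,D,E]
After op 2 (replace(2, 'j')): offset=0, physical=[A,n,j,D,E], logical=[A,n,j,D,E]
After op 3 (rotate(+2)): offset=2, physical=[A,n,j,D,E], logical=[j,D,E,A,n]
After op 4 (rotate(-3)): offset=4, physical=[A,n,j,D,E], logical=[E,A,n,j,D]
After op 5 (replace(4, 'p')): offset=4, physical=[A,n,j,p,E], logical=[E,A,n,j,p]
After op 6 (rotate(+1)): offset=0, physical=[A,n,j,p,E], logical=[A,n,j,p,E]
After op 7 (replace(4, 'k')): offset=0, physical=[A,n,j,p,k], logical=[A,n,j,p,k]
After op 8 (rotate(-1)): offset=4, physical=[A,n,j,p,k], logical=[k,A,n,j,p]
After op 9 (replace(3, 'a')): offset=4, physical=[A,n,a,p,k], logical=[k,A,n,a,p]

Answer: p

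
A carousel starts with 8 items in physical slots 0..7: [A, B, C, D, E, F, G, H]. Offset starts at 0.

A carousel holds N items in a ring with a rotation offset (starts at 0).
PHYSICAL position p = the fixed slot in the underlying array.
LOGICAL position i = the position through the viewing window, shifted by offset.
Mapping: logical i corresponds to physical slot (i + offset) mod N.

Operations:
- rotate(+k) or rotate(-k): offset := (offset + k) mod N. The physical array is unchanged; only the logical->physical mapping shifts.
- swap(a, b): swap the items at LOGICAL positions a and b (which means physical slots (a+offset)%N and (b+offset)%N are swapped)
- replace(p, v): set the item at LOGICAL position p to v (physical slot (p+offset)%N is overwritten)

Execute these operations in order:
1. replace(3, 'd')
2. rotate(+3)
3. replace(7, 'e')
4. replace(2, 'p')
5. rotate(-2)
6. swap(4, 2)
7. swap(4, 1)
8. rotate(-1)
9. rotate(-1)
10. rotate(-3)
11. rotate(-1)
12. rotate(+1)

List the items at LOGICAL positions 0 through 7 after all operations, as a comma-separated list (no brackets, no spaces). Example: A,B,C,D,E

Answer: E,e,G,H,A,B,d,p

Derivation:
After op 1 (replace(3, 'd')): offset=0, physical=[A,B,C,d,E,F,G,H], logical=[A,B,C,d,E,F,G,H]
After op 2 (rotate(+3)): offset=3, physical=[A,B,C,d,E,F,G,H], logical=[d,E,F,G,H,A,B,C]
After op 3 (replace(7, 'e')): offset=3, physical=[A,B,e,d,E,F,G,H], logical=[d,E,F,G,H,A,B,e]
After op 4 (replace(2, 'p')): offset=3, physical=[A,B,e,d,E,p,G,H], logical=[d,E,p,G,H,A,B,e]
After op 5 (rotate(-2)): offset=1, physical=[A,B,e,d,E,p,G,H], logical=[B,e,d,E,p,G,H,A]
After op 6 (swap(4, 2)): offset=1, physical=[A,B,e,p,E,d,G,H], logical=[B,e,p,E,d,G,H,A]
After op 7 (swap(4, 1)): offset=1, physical=[A,B,d,p,E,e,G,H], logical=[B,d,p,E,e,G,H,A]
After op 8 (rotate(-1)): offset=0, physical=[A,B,d,p,E,e,G,H], logical=[A,B,d,p,E,e,G,H]
After op 9 (rotate(-1)): offset=7, physical=[A,B,d,p,E,e,G,H], logical=[H,A,B,d,p,E,e,G]
After op 10 (rotate(-3)): offset=4, physical=[A,B,d,p,E,e,G,H], logical=[E,e,G,H,A,B,d,p]
After op 11 (rotate(-1)): offset=3, physical=[A,B,d,p,E,e,G,H], logical=[p,E,e,G,H,A,B,d]
After op 12 (rotate(+1)): offset=4, physical=[A,B,d,p,E,e,G,H], logical=[E,e,G,H,A,B,d,p]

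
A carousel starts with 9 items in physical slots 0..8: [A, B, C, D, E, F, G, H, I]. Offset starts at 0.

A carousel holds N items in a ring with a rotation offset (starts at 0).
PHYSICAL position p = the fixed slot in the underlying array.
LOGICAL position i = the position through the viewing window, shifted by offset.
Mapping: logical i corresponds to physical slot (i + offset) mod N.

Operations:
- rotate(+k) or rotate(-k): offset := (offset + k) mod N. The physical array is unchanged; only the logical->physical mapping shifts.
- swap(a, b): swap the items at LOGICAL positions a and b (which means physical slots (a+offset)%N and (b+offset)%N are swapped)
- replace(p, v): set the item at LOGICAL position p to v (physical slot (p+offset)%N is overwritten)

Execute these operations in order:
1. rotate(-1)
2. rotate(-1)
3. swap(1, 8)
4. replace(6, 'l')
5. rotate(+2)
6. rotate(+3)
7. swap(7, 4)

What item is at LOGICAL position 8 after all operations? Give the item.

After op 1 (rotate(-1)): offset=8, physical=[A,B,C,D,E,F,G,H,I], logical=[I,A,B,C,D,E,F,G,H]
After op 2 (rotate(-1)): offset=7, physical=[A,B,C,D,E,F,G,H,I], logical=[H,I,A,B,C,D,E,F,G]
After op 3 (swap(1, 8)): offset=7, physical=[A,B,C,D,E,F,I,H,G], logical=[H,G,A,B,C,D,E,F,I]
After op 4 (replace(6, 'l')): offset=7, physical=[A,B,C,D,l,F,I,H,G], logical=[H,G,A,B,C,D,l,F,I]
After op 5 (rotate(+2)): offset=0, physical=[A,B,C,D,l,F,I,H,G], logical=[A,B,C,D,l,F,I,H,G]
After op 6 (rotate(+3)): offset=3, physical=[A,B,C,D,l,F,I,H,G], logical=[D,l,F,I,H,G,A,B,C]
After op 7 (swap(7, 4)): offset=3, physical=[A,H,C,D,l,F,I,B,G], logical=[D,l,F,I,B,G,A,H,C]

Answer: C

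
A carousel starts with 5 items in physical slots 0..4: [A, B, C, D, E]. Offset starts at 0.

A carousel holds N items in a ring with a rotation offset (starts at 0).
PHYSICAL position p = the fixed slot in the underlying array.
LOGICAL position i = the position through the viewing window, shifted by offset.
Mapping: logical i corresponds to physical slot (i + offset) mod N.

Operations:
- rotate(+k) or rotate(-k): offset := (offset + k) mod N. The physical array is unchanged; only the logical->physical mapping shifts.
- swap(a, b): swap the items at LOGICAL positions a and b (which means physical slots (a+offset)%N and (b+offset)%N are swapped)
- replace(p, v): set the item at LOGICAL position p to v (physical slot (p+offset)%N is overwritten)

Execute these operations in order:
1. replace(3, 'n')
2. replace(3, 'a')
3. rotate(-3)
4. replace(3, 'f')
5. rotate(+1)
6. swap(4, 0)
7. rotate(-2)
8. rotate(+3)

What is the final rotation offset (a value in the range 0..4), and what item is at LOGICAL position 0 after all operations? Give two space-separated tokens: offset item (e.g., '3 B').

After op 1 (replace(3, 'n')): offset=0, physical=[A,B,C,n,E], logical=[A,B,C,n,E]
After op 2 (replace(3, 'a')): offset=0, physical=[A,B,C,a,E], logical=[A,B,C,a,E]
After op 3 (rotate(-3)): offset=2, physical=[A,B,C,a,E], logical=[C,a,E,A,B]
After op 4 (replace(3, 'f')): offset=2, physical=[f,B,C,a,E], logical=[C,a,E,f,B]
After op 5 (rotate(+1)): offset=3, physical=[f,B,C,a,E], logical=[a,E,f,B,C]
After op 6 (swap(4, 0)): offset=3, physical=[f,B,a,C,E], logical=[C,E,f,B,a]
After op 7 (rotate(-2)): offset=1, physical=[f,B,a,C,E], logical=[B,a,C,E,f]
After op 8 (rotate(+3)): offset=4, physical=[f,B,a,C,E], logical=[E,f,B,a,C]

Answer: 4 E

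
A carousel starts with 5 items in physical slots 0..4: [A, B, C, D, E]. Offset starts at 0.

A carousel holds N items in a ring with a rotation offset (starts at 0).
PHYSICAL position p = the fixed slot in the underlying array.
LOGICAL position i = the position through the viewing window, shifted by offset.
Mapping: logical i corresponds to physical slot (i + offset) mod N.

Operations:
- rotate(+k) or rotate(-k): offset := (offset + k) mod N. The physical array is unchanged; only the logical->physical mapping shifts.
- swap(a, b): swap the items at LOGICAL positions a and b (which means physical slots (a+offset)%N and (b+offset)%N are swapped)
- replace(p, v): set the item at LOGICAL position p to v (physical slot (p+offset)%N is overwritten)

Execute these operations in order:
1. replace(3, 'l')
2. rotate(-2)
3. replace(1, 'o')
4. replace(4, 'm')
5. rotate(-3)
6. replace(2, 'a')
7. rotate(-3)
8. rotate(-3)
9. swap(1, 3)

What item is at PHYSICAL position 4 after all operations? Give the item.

After op 1 (replace(3, 'l')): offset=0, physical=[A,B,C,l,E], logical=[A,B,C,l,E]
After op 2 (rotate(-2)): offset=3, physical=[A,B,C,l,E], logical=[l,E,A,B,C]
After op 3 (replace(1, 'o')): offset=3, physical=[A,B,C,l,o], logical=[l,o,A,B,C]
After op 4 (replace(4, 'm')): offset=3, physical=[A,B,m,l,o], logical=[l,o,A,B,m]
After op 5 (rotate(-3)): offset=0, physical=[A,B,m,l,o], logical=[A,B,m,l,o]
After op 6 (replace(2, 'a')): offset=0, physical=[A,B,a,l,o], logical=[A,B,a,l,o]
After op 7 (rotate(-3)): offset=2, physical=[A,B,a,l,o], logical=[a,l,o,A,B]
After op 8 (rotate(-3)): offset=4, physical=[A,B,a,l,o], logical=[o,A,B,a,l]
After op 9 (swap(1, 3)): offset=4, physical=[a,B,A,l,o], logical=[o,a,B,A,l]

Answer: o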